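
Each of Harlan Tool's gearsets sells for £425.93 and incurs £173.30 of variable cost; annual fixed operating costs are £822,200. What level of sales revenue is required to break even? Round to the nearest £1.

£1,386,216

Contribution margin per unit = £425.93 − £173.30 = £252.63, a CM ratio of £252.63 ÷ £425.93 = 0.5931.
Break-even revenue = fixed costs × price ÷ CM = £822,200 × £425.93 ÷ £252.63 = £1,386,216.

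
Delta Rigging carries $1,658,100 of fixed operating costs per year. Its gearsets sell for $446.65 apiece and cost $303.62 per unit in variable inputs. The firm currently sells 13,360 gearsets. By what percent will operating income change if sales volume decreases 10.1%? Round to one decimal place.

-76.4%

Total contribution margin = 13,360 × $143.03 = $1,910,880.80.
EBIT = $1,910,880.80 − $1,658,100 = $252,780.80.
So DOL = total CM / EBIT = $1,910,880.80 / $252,780.80 = 7.5594.
So EBIT moves 7.5594 × (-10.1%) = -76.4%.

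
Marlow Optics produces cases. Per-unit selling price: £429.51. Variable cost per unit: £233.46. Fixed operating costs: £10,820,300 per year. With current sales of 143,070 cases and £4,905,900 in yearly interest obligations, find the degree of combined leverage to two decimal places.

Contribution at this volume is 143,070 × £196.05 = £28,048,873.50.
Subtracting fixed costs: EBIT = £28,048,873.50 − £10,820,300 = £17,228,573.50. Interest = £4,905,900.00.
DOL = £28,048,873.50 ÷ £17,228,573.50 = 1.6280; DFL = £17,228,573.50 ÷ £12,322,673.50 = 1.3981.
DCL = DOL × DFL = 1.6280 × 1.3981 = 2.2761.

2.28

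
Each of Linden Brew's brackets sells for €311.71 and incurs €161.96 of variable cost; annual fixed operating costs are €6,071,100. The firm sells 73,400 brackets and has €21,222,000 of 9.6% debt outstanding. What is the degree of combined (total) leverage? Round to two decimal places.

3.81

Total contribution margin = 73,400 × €149.75 = €10,991,650.00.
Subtracting fixed costs: EBIT = €10,991,650.00 − €6,071,100 = €4,920,550.00. Interest = €2,037,312.00, so EBIT − I = €2,883,238.00.
DCL = contribution ÷ (EBIT − I) = €10,991,650.00 ÷ €2,883,238.00 = 3.8123.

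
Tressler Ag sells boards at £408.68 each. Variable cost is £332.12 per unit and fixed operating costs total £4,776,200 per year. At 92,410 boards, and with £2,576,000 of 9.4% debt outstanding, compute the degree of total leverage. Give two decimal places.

Contribution at this volume is 92,410 × £76.56 = £7,074,909.60.
EBIT = £7,074,909.60 − £4,776,200 = £2,298,709.60. Interest = £242,144.00, so EBIT − I = £2,056,565.60.
DCL = contribution ÷ (EBIT − I) = £7,074,909.60 ÷ £2,056,565.60 = 3.4402.

3.44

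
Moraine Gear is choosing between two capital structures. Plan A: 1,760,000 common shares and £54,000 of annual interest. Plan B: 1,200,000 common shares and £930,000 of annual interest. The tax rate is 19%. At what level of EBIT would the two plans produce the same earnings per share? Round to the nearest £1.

£2,807,143

At indifference, (EBIT − 54,000)(1 − t)/1,760,000 = (EBIT − 930,000)(1 − t)/1,200,000.
Cancelling (1 − t) and cross-multiplying: 1,200,000·(EBIT − 54,000) = 1,760,000·(EBIT − 930,000).
Solving, EBIT = (930,000·1,760,000 − 54,000·1,200,000) / (1,760,000 − 1,200,000) = 1,572,000,000,000 / 560,000 = 2,807,142.86.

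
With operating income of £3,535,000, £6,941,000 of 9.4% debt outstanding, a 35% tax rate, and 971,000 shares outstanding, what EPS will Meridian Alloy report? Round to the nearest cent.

Interest = £652,454.00, so EBT = £3,535,000 − £652,454.00 = £2,882,546.00.
After tax at 35%: net income = £2,882,546.00 × 0.65 = £1,873,654.90.
EPS = £1,873,654.90 ÷ 971,000 = £1.93.

£1.93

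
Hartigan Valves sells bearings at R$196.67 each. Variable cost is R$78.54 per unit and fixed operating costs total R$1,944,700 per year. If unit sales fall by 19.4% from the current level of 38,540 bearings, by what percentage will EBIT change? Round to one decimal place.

-33.9%

Total contribution margin = 38,540 × R$118.13 = R$4,552,730.20.
Operating income = contribution − fixed costs = R$4,552,730.20 − R$1,944,700 = R$2,608,030.20.
So DOL = total CM / EBIT = R$4,552,730.20 / R$2,608,030.20 = 1.7457.
Operating income changes by 1.7457 × -19.4% = -33.9%.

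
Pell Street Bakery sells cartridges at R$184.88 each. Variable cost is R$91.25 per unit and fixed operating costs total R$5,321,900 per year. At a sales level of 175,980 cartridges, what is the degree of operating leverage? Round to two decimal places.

1.48

At 175,980 units, contribution = 175,980 × R$93.63 = R$16,477,007.40.
Subtracting fixed costs: EBIT = R$16,477,007.40 − R$5,321,900 = R$11,155,107.40.
DOL = contribution ÷ EBIT = R$16,477,007.40 ÷ R$11,155,107.40 = 1.4771.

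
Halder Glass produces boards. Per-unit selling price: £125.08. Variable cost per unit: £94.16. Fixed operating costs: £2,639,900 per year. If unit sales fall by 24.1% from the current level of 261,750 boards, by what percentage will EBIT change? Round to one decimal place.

At 261,750 units, contribution = 261,750 × £30.92 = £8,093,310.00.
Subtracting fixed costs: EBIT = £8,093,310.00 − £2,639,900 = £5,453,410.00.
So DOL = total CM / EBIT = £8,093,310.00 / £5,453,410.00 = 1.4841.
Operating income changes by 1.4841 × -24.1% = -35.8%.

-35.8%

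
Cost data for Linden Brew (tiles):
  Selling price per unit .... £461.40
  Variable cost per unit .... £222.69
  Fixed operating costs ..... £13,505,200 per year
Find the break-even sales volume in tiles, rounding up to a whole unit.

56,576 tiles

Unit CM = price − variable cost = £461.40 − £222.69 = £238.71.
Units to break even: £13,505,200 ÷ £238.71 = 56,575.76, rounded up to 56,576.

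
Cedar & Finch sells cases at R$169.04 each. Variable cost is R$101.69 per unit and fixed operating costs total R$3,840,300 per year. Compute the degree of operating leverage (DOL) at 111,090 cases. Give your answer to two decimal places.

2.05

At 111,090 units, contribution = 111,090 × R$67.35 = R$7,481,911.50.
Subtracting fixed costs: EBIT = R$7,481,911.50 − R$3,840,300 = R$3,641,611.50.
Degree of operating leverage = R$7,481,911.50 / R$3,641,611.50 = 2.0546.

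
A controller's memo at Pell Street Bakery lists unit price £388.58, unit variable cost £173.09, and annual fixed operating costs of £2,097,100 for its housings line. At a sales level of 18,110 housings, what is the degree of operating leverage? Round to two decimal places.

2.16

At 18,110 units, contribution = 18,110 × £215.49 = £3,902,523.90.
Subtracting fixed costs: EBIT = £3,902,523.90 − £2,097,100 = £1,805,423.90.
DOL = contribution ÷ EBIT = £3,902,523.90 ÷ £1,805,423.90 = 2.1616.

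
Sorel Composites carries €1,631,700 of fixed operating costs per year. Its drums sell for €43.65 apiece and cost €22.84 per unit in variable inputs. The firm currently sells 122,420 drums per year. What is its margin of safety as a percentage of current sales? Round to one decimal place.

36.0%

Each unit contributes €43.65 − €22.84 = €20.81. Break-even units = €1,631,700 ÷ €20.81 = 78,409.42; break-even revenue = 78,409.42 × €43.65 = €3,422,571.12.
Current sales = 122,420 × €43.65 = €5,343,633.00.
Margin of safety = (€5,343,633.00 − €3,422,571.12) ÷ €5,343,633.00 = 36.0%.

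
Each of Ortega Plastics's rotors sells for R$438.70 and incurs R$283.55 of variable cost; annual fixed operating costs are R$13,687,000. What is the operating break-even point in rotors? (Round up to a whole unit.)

88,218 rotors

Contribution margin per unit = R$438.70 − R$283.55 = R$155.15.
Break-even volume = fixed costs ÷ CM per unit = R$13,687,000 ÷ R$155.15 = 88,217.85, so 88,218 rotors.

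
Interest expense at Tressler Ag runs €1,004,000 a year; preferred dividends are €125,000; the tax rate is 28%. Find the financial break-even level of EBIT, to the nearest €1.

€1,177,611

Grossing the preferred dividend up to pre-tax terms: €125,000 / (1 − 0.28) = €173,611.11.
Financial break-even EBIT = interest + D_p ÷ (1 − t) = €1,004,000 + €173,611.11 = €1,177,611.11.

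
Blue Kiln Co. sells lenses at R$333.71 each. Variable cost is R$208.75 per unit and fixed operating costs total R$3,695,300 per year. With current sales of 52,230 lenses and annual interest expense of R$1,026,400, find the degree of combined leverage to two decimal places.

3.62

Contribution at this volume is 52,230 × R$124.96 = R$6,526,660.80.
Subtracting fixed costs: EBIT = R$6,526,660.80 − R$3,695,300 = R$2,831,360.80. Interest = R$1,026,400.00, so EBIT − I = R$1,804,960.80.
DCL = contribution ÷ (EBIT − I) = R$6,526,660.80 ÷ R$1,804,960.80 = 3.6160.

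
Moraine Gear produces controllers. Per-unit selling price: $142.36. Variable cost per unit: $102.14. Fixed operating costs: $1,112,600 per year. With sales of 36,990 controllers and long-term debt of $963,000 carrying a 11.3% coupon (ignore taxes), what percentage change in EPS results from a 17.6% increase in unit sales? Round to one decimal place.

Total contribution margin = 36,990 × $40.22 = $1,487,737.80.
EBIT = $1,487,737.80 − $1,112,600 = $375,137.80.
After interest of $108,819.00, pre-tax earnings = $266,318.80.
DCL = total CM / (EBIT − I) = $1,487,737.80 / $266,318.80 = 5.5863.
%ΔEPS = DCL × %ΔSales = 5.5863 × +17.6% = +98.3%.

+98.3%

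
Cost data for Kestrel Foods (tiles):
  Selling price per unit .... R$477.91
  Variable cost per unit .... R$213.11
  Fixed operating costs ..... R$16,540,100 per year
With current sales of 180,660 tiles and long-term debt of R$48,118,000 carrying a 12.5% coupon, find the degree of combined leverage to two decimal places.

Contribution at this volume is 180,660 × R$264.80 = R$47,838,768.00.
Operating income = contribution − fixed costs = R$47,838,768.00 − R$16,540,100 = R$31,298,668.00. Interest = R$6,014,750.00.
DOL = R$47,838,768.00 ÷ R$31,298,668.00 = 1.5285; DFL = R$31,298,668.00 ÷ R$25,283,918.00 = 1.2379.
Combined leverage = 1.5285 × 1.2379 = 1.8921.

1.89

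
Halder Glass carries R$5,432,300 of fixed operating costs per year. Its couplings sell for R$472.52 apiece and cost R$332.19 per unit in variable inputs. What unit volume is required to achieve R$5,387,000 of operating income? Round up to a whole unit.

Contribution margin per unit = R$472.52 − R$332.19 = R$140.33.
Required volume = (fixed costs + target profit) ÷ CM = (R$5,432,300 + R$5,387,000) ÷ R$140.33 = 77,098.98, so 77,099 couplings.

77,099 couplings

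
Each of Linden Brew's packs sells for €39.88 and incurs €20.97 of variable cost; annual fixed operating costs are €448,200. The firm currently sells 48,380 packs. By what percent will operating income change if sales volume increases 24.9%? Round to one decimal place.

At 48,380 units, contribution = 48,380 × €18.91 = €914,865.80.
Subtracting fixed costs: EBIT = €914,865.80 − €448,200 = €466,665.80.
Degree of operating leverage = €914,865.80 / €466,665.80 = 1.9604.
Operating income changes by 1.9604 × +24.9% = +48.8%.

+48.8%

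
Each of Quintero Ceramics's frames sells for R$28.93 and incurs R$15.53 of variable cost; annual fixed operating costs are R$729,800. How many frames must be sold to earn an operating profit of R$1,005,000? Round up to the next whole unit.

129,463 frames

Unit CM = price − variable cost = R$28.93 − R$15.53 = R$13.40.
Units = (FC + target) / CM = (R$729,800 + R$1,005,000) / R$13.40 = 129,462.69, so 129,463 frames.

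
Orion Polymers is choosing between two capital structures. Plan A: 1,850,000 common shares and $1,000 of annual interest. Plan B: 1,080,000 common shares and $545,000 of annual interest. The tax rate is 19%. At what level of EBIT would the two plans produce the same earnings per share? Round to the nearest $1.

$1,308,013

At indifference, (EBIT − 1,000)(1 − t)/1,850,000 = (EBIT − 545,000)(1 − t)/1,080,000.
The (1 − t) factor cancels: (EBIT − 1,000) × 1,080,000 = (EBIT − 545,000) × 1,850,000.
Solving, EBIT = (545,000·1,850,000 − 1,000·1,080,000) / (1,850,000 − 1,080,000) = 1,007,170,000,000 / 770,000 = 1,308,012.99.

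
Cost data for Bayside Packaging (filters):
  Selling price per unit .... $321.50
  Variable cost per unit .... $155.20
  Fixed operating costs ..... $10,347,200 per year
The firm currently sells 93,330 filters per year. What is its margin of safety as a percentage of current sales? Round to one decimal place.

33.3%

Contribution margin per unit = $321.50 − $155.20 = $166.30. Break-even units = $10,347,200 ÷ $166.30 = 62,220.08; break-even revenue = 62,220.08 × $321.50 = $20,003,757.07.
Actual sales revenue = 93,330 × $321.50 = $30,005,595.00.
Margin of safety = ($30,005,595.00 − $20,003,757.07) ÷ $30,005,595.00 = 33.3%.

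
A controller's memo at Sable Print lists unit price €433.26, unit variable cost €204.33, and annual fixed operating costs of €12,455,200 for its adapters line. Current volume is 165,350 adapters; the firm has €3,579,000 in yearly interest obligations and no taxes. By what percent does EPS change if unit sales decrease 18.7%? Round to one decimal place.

At 165,350 units, contribution = 165,350 × €228.93 = €37,853,575.50.
Operating income = contribution − fixed costs = €37,853,575.50 − €12,455,200 = €25,398,375.50.
After interest of €3,579,000.00, pre-tax earnings = €21,819,375.50.
Degree of combined leverage = contribution ÷ (EBIT − I) = €37,853,575.50 ÷ €21,819,375.50 = 1.7349.
%ΔEPS = DCL × %ΔSales = 1.7349 × -18.7% = -32.4%.

-32.4%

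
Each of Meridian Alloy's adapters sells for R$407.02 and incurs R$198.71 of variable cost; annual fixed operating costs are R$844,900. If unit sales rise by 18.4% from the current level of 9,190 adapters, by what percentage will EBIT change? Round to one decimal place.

+32.9%

Contribution at this volume is 9,190 × R$208.31 = R$1,914,368.90.
Operating income = contribution − fixed costs = R$1,914,368.90 − R$844,900 = R$1,069,468.90.
DOL = contribution ÷ EBIT = R$1,914,368.90 ÷ R$1,069,468.90 = 1.7900.
Operating income changes by 1.7900 × +18.4% = +32.9%.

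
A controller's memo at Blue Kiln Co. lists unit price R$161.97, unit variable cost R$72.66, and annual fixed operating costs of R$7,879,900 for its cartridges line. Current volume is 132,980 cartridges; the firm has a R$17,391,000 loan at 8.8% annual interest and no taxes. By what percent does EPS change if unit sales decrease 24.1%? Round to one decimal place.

At 132,980 units, contribution = 132,980 × R$89.31 = R$11,876,443.80.
Operating income = contribution − fixed costs = R$11,876,443.80 − R$7,879,900 = R$3,996,543.80.
Interest = R$1,530,408.00, so EBIT − I = R$2,466,135.80.
Degree of combined leverage = contribution ÷ (EBIT − I) = R$11,876,443.80 ÷ R$2,466,135.80 = 4.8158.
EPS therefore changes by 4.8158 × (-24.1%) = -116.1%.

-116.1%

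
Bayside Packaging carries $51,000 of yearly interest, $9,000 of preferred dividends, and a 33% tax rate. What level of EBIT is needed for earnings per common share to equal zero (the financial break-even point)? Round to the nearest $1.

$64,433

Preferred dividends are paid after tax, so their pre-tax equivalent is $9,000 ÷ (1 − 0.33) = $13,432.84.
Financial break-even EBIT = interest + D_p ÷ (1 − t) = $51,000 + $13,432.84 = $64,432.84.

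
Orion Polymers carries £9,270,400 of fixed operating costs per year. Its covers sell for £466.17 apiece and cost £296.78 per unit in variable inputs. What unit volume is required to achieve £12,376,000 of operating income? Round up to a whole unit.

Contribution margin per unit = £466.17 − £296.78 = £169.39.
Need Q such that Q × £169.39 − £9,270,400 = £12,376,000, i.e. Q = £21,646,400 / £169.39 = 127,790.31 → 127,791.

127,791 covers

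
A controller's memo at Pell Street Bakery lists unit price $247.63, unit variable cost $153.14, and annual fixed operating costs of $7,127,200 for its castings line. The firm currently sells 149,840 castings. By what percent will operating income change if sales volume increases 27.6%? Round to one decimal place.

+55.6%

Total contribution margin = 149,840 × $94.49 = $14,158,381.60.
Operating income = contribution − fixed costs = $14,158,381.60 − $7,127,200 = $7,031,181.60.
So DOL = total CM / EBIT = $14,158,381.60 / $7,031,181.60 = 2.0137.
%ΔEBIT = DOL × %ΔSales = 2.0137 × +27.6% = +55.6%.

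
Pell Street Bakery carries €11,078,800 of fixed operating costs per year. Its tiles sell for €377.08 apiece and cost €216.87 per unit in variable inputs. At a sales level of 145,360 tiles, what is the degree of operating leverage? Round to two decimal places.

1.91

Total contribution margin = 145,360 × €160.21 = €23,288,125.60.
Operating income = contribution − fixed costs = €23,288,125.60 − €11,078,800 = €12,209,325.60.
So DOL = total CM / EBIT = €23,288,125.60 / €12,209,325.60 = 1.9074.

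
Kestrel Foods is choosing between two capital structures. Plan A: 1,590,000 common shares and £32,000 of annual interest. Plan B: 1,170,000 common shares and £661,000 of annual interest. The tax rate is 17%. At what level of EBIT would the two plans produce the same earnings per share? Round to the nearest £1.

At indifference, (EBIT − 32,000)(1 − t)/1,590,000 = (EBIT − 661,000)(1 − t)/1,170,000.
The (1 − t) factor cancels: (EBIT − 32,000) × 1,170,000 = (EBIT − 661,000) × 1,590,000.
Solving, EBIT = (661,000·1,590,000 − 32,000·1,170,000) / (1,590,000 − 1,170,000) = 1,013,550,000,000 / 420,000 = 2,413,214.29.

£2,413,214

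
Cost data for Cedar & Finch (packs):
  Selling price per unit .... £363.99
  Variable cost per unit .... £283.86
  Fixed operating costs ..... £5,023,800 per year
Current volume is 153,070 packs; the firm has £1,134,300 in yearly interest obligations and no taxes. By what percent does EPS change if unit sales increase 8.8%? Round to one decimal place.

Contribution at this volume is 153,070 × £80.13 = £12,265,499.10.
Subtracting fixed costs: EBIT = £12,265,499.10 − £5,023,800 = £7,241,699.10.
After interest of £1,134,300.00, pre-tax earnings = £6,107,399.10.
DCL = total CM / (EBIT − I) = £12,265,499.10 / £6,107,399.10 = 2.0083.
EPS therefore changes by 2.0083 × (+8.8%) = +17.7%.

+17.7%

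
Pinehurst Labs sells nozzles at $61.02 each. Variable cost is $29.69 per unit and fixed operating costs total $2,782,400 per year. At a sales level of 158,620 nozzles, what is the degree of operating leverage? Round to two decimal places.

2.27

At 158,620 units, contribution = 158,620 × $31.33 = $4,969,564.60.
Operating income = contribution − fixed costs = $4,969,564.60 − $2,782,400 = $2,187,164.60.
Degree of operating leverage = $4,969,564.60 / $2,187,164.60 = 2.2721.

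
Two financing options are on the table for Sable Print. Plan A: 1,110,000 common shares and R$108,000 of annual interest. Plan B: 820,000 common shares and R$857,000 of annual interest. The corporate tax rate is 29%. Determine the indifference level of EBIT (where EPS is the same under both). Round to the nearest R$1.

Set EPS_A = EPS_B: (EBIT − R$108,000)(1 − 0.29) ÷ 1,110,000 = (EBIT − R$857,000)(1 − 0.29) ÷ 820,000.
Cancelling (1 − t) and cross-multiplying: 820,000·(EBIT − 108,000) = 1,110,000·(EBIT − 857,000).
Solving, EBIT = (857,000·1,110,000 − 108,000·820,000) / (1,110,000 − 820,000) = 862,710,000,000 / 290,000 = 2,974,862.07.

R$2,974,862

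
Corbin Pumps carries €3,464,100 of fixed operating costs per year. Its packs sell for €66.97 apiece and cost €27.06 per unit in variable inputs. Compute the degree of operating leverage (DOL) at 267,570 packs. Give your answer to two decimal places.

Contribution at this volume is 267,570 × €39.91 = €10,678,718.70.
Subtracting fixed costs: EBIT = €10,678,718.70 − €3,464,100 = €7,214,618.70.
So DOL = total CM / EBIT = €10,678,718.70 / €7,214,618.70 = 1.4802.

1.48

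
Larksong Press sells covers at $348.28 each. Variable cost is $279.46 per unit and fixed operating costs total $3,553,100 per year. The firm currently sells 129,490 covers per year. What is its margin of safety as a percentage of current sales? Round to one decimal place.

Contribution margin per unit = $348.28 − $279.46 = $68.82. Break-even units = $3,553,100 ÷ $68.82 = 51,628.89; break-even revenue = 51,628.89 × $348.28 = $17,981,308.75.
Actual sales revenue = 129,490 × $348.28 = $45,098,777.20.
Margin of safety = ($45,098,777.20 − $17,981,308.75) ÷ $45,098,777.20 = 60.1%.

60.1%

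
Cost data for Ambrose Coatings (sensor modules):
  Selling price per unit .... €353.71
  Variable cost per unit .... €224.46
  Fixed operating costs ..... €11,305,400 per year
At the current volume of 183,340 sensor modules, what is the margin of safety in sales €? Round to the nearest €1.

Unit CM = price − variable cost = €353.71 − €224.46 = €129.25. Break-even units = €11,305,400 ÷ €129.25 = 87,469.25; break-even revenue = 87,469.25 × €353.71 = €30,938,746.88.
Current sales = 183,340 × €353.71 = €64,849,191.40.
Margin of safety = €64,849,191.40 − €30,938,746.88 = €33,910,445.

€33,910,445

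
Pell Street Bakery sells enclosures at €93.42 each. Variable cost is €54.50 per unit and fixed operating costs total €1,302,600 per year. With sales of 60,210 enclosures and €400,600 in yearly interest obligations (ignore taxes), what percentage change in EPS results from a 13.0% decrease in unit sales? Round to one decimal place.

-47.6%

Contribution at this volume is 60,210 × €38.92 = €2,343,373.20.
Subtracting fixed costs: EBIT = €2,343,373.20 − €1,302,600 = €1,040,773.20.
After interest of €400,600.00, pre-tax earnings = €640,173.20.
DCL = total CM / (EBIT − I) = €2,343,373.20 / €640,173.20 = 3.6605.
EPS therefore changes by 3.6605 × (-13.0%) = -47.6%.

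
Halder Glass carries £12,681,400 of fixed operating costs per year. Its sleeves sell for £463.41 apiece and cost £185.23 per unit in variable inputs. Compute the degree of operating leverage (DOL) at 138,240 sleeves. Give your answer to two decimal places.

1.49

At 138,240 units, contribution = 138,240 × £278.18 = £38,455,603.20.
Subtracting fixed costs: EBIT = £38,455,603.20 − £12,681,400 = £25,774,203.20.
So DOL = total CM / EBIT = £38,455,603.20 / £25,774,203.20 = 1.4920.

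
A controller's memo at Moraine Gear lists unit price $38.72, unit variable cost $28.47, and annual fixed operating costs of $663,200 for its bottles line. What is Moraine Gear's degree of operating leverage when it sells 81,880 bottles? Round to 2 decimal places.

4.77

At 81,880 units, contribution = 81,880 × $10.25 = $839,270.00.
EBIT = $839,270.00 − $663,200 = $176,070.00.
DOL = contribution ÷ EBIT = $839,270.00 ÷ $176,070.00 = 4.7667.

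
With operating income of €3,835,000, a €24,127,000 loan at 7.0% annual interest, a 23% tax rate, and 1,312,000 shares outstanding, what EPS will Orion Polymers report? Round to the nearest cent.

€1.26

Interest = €1,688,890.00, so EBT = €3,835,000 − €1,688,890.00 = €2,146,110.00.
Net income = €2,146,110.00 × (1 − 0.23) = €1,652,504.70.
EPS = €1,652,504.70 ÷ 1,312,000 = €1.26.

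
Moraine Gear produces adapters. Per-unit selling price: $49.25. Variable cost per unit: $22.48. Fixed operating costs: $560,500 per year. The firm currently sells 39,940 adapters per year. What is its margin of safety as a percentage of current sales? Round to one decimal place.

47.6%

Each unit contributes $49.25 − $22.48 = $26.77. Break-even units = $560,500 ÷ $26.77 = 20,937.62; break-even revenue = 20,937.62 × $49.25 = $1,031,177.62.
Actual sales revenue = 39,940 × $49.25 = $1,967,045.00.
Margin of safety = ($1,967,045.00 − $1,031,177.62) ÷ $1,967,045.00 = 47.6%.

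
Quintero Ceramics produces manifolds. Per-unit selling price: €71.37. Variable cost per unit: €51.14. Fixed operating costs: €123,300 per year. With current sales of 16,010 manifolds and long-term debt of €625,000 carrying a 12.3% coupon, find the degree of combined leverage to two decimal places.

Total contribution margin = 16,010 × €20.23 = €323,882.30.
EBIT = €323,882.30 − €123,300 = €200,582.30. Interest = €76,875.00.
DOL = €323,882.30 ÷ €200,582.30 = 1.6147; DFL = €200,582.30 ÷ €123,707.30 = 1.6214.
DCL = DOL × DFL = 1.6147 × 1.6214 = 2.6181.

2.62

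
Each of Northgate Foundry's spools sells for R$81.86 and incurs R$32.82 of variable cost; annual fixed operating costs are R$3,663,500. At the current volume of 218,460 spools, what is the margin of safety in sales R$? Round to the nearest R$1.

Contribution margin per unit = R$81.86 − R$32.82 = R$49.04. Break-even units = R$3,663,500 ÷ R$49.04 = 74,704.32; break-even revenue = 74,704.32 × R$81.86 = R$6,115,295.88.
Actual sales revenue = 218,460 × R$81.86 = R$17,883,135.60.
Margin of safety = R$17,883,135.60 − R$6,115,295.88 = R$11,767,840.

R$11,767,840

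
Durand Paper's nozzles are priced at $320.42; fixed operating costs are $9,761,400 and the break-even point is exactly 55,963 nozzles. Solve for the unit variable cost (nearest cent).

At break-even, FC = Q × (P − VC), so P − VC = $9,761,400 ÷ 55,963 = $174.4260.
Variable cost per unit = $320.42 − $174.4260 = $145.99.

$145.99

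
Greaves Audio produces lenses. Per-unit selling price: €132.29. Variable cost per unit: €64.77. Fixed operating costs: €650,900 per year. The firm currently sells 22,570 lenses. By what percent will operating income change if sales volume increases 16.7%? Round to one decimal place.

+29.2%

At 22,570 units, contribution = 22,570 × €67.52 = €1,523,926.40.
Subtracting fixed costs: EBIT = €1,523,926.40 − €650,900 = €873,026.40.
DOL = contribution ÷ EBIT = €1,523,926.40 ÷ €873,026.40 = 1.7456.
Operating income changes by 1.7456 × +16.7% = +29.2%.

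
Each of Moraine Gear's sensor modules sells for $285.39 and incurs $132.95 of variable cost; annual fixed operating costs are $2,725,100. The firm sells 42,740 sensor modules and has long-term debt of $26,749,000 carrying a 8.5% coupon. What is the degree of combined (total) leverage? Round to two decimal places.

4.30

Contribution at this volume is 42,740 × $152.44 = $6,515,285.60.
EBIT = $6,515,285.60 − $2,725,100 = $3,790,185.60. Interest = $2,273,665.00, so EBIT − I = $1,516,520.60.
DCL = contribution ÷ (EBIT − I) = $6,515,285.60 ÷ $1,516,520.60 = 4.2962.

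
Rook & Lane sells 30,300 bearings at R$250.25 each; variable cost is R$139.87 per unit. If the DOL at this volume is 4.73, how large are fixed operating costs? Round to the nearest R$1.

R$2,637,429

Total contribution margin = 30,300 × R$110.38 = R$3,344,514.00.
Since DOL = CM ÷ EBIT, EBIT = R$3,344,514.00 ÷ 4.73 = R$707,085.41.
And FC = contribution − EBIT = R$3,344,514.00 − R$707,085.41 = R$2,637,429.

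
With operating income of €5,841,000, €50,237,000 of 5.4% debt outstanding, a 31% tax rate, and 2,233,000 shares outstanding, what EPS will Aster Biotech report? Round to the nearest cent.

€0.97

Interest = €2,712,798.00, so EBT = €5,841,000 − €2,712,798.00 = €3,128,202.00.
After tax at 31%: net income = €3,128,202.00 × 0.69 = €2,158,459.38.
Per share: €2,158,459.38 / 2,233,000 shares = €0.97.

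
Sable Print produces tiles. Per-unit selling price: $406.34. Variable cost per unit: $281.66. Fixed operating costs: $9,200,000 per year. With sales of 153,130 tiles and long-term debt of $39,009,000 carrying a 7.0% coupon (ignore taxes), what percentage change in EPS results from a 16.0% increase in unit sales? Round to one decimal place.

+42.7%

Total contribution margin = 153,130 × $124.68 = $19,092,248.40.
Subtracting fixed costs: EBIT = $19,092,248.40 − $9,200,000 = $9,892,248.40.
After interest of $2,730,630.00, pre-tax earnings = $7,161,618.40.
DCL = total CM / (EBIT − I) = $19,092,248.40 / $7,161,618.40 = 2.6659.
EPS therefore changes by 2.6659 × (+16.0%) = +42.7%.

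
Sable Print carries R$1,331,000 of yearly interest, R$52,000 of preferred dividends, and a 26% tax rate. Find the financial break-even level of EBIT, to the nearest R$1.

Preferred dividends are paid after tax, so their pre-tax equivalent is R$52,000 ÷ (1 − 0.26) = R$70,270.27.
EPS = 0 when EBIT covers interest plus the pre-tax preferred burden: R$1,331,000 + R$70,270.27 = R$1,401,270.27.

R$1,401,270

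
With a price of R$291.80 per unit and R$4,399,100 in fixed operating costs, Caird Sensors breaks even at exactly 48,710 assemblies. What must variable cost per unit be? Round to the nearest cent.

Contribution per unit must be FC / Q = R$4,399,100 / 48,710 = R$90.3121.
Hence VC = price − CM = R$291.80 − R$90.3121 = R$201.49.

R$201.49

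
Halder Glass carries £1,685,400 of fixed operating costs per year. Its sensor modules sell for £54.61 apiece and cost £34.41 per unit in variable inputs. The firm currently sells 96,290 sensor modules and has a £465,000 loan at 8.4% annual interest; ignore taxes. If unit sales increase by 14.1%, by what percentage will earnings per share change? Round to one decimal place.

Contribution at this volume is 96,290 × £20.20 = £1,945,058.00.
EBIT = £1,945,058.00 − £1,685,400 = £259,658.00.
After interest of £39,060.00, pre-tax earnings = £220,598.00.
Degree of combined leverage = contribution ÷ (EBIT − I) = £1,945,058.00 ÷ £220,598.00 = 8.8172.
%ΔEPS = DCL × %ΔSales = 8.8172 × +14.1% = +124.3%.

+124.3%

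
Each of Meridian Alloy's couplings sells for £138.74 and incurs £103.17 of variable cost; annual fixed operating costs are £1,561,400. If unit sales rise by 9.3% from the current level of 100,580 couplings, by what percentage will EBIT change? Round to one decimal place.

+16.5%

Total contribution margin = 100,580 × £35.57 = £3,577,630.60.
Subtracting fixed costs: EBIT = £3,577,630.60 − £1,561,400 = £2,016,230.60.
Degree of operating leverage = £3,577,630.60 / £2,016,230.60 = 1.7744.
So EBIT moves 1.7744 × (+9.3%) = +16.5%.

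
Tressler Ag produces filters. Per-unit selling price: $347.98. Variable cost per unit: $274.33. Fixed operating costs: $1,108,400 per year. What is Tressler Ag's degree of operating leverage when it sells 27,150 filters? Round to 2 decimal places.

2.24

Contribution at this volume is 27,150 × $73.65 = $1,999,597.50.
EBIT = $1,999,597.50 − $1,108,400 = $891,197.50.
Degree of operating leverage = $1,999,597.50 / $891,197.50 = 2.2437.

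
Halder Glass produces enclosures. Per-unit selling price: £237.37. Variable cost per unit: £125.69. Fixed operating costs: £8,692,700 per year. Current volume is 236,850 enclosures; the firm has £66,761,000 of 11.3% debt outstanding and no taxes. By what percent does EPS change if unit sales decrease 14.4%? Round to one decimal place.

Contribution at this volume is 236,850 × £111.68 = £26,451,408.00.
EBIT = £26,451,408.00 − £8,692,700 = £17,758,708.00.
After interest of £7,543,993.00, pre-tax earnings = £10,214,715.00.
Degree of combined leverage = contribution ÷ (EBIT − I) = £26,451,408.00 ÷ £10,214,715.00 = 2.5895.
%ΔEPS = DCL × %ΔSales = 2.5895 × -14.4% = -37.3%.

-37.3%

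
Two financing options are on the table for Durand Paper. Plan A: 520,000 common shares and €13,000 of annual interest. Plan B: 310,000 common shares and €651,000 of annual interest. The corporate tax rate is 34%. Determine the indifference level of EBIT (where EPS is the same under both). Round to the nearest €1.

At indifference, (EBIT − 13,000)(1 − t)/520,000 = (EBIT − 651,000)(1 − t)/310,000.
The (1 − t) factor cancels: (EBIT − 13,000) × 310,000 = (EBIT − 651,000) × 520,000.
EBIT × (520,000 − 310,000) = 651,000 × 520,000 − 13,000 × 310,000 = 334,490,000,000, so EBIT = 334,490,000,000 ÷ 210,000 = 1,592,809.52.

€1,592,810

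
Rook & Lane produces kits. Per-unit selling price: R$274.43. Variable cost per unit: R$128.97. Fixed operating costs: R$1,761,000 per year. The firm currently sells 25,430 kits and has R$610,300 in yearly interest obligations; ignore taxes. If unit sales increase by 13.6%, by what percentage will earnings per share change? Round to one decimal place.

Total contribution margin = 25,430 × R$145.46 = R$3,699,047.80.
EBIT = R$3,699,047.80 − R$1,761,000 = R$1,938,047.80.
After interest of R$610,300.00, pre-tax earnings = R$1,327,747.80.
DCL = total CM / (EBIT − I) = R$3,699,047.80 / R$1,327,747.80 = 2.7860.
%ΔEPS = DCL × %ΔSales = 2.7860 × +13.6% = +37.9%.

+37.9%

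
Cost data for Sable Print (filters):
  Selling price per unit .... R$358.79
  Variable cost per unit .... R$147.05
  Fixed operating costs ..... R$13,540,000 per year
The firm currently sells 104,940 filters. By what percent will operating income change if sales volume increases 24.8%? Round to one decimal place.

+63.5%

At 104,940 units, contribution = 104,940 × R$211.74 = R$22,219,995.60.
Subtracting fixed costs: EBIT = R$22,219,995.60 − R$13,540,000 = R$8,679,995.60.
Degree of operating leverage = R$22,219,995.60 / R$8,679,995.60 = 2.5599.
%ΔEBIT = DOL × %ΔSales = 2.5599 × +24.8% = +63.5%.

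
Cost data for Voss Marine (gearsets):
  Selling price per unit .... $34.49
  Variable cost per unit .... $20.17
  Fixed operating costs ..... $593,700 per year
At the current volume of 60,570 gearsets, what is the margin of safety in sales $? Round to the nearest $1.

Unit CM = price − variable cost = $34.49 − $20.17 = $14.32. Break-even units = $593,700 ÷ $14.32 = 41,459.50; break-even revenue = 41,459.50 × $34.49 = $1,429,938.06.
Current sales = 60,570 × $34.49 = $2,089,059.30.
Margin of safety = $2,089,059.30 − $1,429,938.06 = $659,121.

$659,121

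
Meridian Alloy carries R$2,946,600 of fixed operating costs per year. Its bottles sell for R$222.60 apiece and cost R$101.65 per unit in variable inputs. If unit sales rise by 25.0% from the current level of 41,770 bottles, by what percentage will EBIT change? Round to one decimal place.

+60.0%

Contribution at this volume is 41,770 × R$120.95 = R$5,052,081.50.
Subtracting fixed costs: EBIT = R$5,052,081.50 − R$2,946,600 = R$2,105,481.50.
So DOL = total CM / EBIT = R$5,052,081.50 / R$2,105,481.50 = 2.3995.
%ΔEBIT = DOL × %ΔSales = 2.3995 × +25.0% = +60.0%.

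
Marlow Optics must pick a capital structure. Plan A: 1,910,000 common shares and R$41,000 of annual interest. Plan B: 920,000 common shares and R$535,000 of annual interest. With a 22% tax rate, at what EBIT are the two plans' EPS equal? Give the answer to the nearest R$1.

R$994,071

At indifference, (EBIT − 41,000)(1 − t)/1,910,000 = (EBIT − 535,000)(1 − t)/920,000.
The (1 − t) factor cancels: (EBIT − 41,000) × 920,000 = (EBIT − 535,000) × 1,910,000.
Solving, EBIT = (535,000·1,910,000 − 41,000·920,000) / (1,910,000 − 920,000) = 984,130,000,000 / 990,000 = 994,070.71.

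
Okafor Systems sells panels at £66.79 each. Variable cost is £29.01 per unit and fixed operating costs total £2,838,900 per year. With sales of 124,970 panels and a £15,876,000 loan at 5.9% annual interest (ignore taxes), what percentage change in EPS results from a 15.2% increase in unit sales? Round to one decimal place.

+75.9%

Total contribution margin = 124,970 × £37.78 = £4,721,366.60.
EBIT = £4,721,366.60 − £2,838,900 = £1,882,466.60.
After interest of £936,684.00, pre-tax earnings = £945,782.60.
Degree of combined leverage = contribution ÷ (EBIT − I) = £4,721,366.60 ÷ £945,782.60 = 4.9920.
%ΔEPS = DCL × %ΔSales = 4.9920 × +15.2% = +75.9%.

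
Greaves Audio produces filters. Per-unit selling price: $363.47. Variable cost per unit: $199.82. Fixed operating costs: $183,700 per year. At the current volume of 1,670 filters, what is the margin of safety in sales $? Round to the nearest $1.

Contribution margin per unit = $363.47 − $199.82 = $163.65. Break-even units = $183,700 ÷ $163.65 = 1,122.52; break-even revenue = 1,122.52 × $363.47 = $408,001.46.
Current sales = 1,670 × $363.47 = $606,994.90.
Margin of safety = $606,994.90 − $408,001.46 = $198,993.

$198,993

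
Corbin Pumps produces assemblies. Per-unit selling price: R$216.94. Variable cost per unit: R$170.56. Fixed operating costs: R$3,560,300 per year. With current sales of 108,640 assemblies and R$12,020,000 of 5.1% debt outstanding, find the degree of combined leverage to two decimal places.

Contribution at this volume is 108,640 × R$46.38 = R$5,038,723.20.
Subtracting fixed costs: EBIT = R$5,038,723.20 − R$3,560,300 = R$1,478,423.20. Interest = R$613,020.00.
DOL = R$5,038,723.20 ÷ R$1,478,423.20 = 3.4082; DFL = R$1,478,423.20 ÷ R$865,403.20 = 1.7084.
Combined leverage = 3.4082 × 1.7084 = 5.8226.

5.82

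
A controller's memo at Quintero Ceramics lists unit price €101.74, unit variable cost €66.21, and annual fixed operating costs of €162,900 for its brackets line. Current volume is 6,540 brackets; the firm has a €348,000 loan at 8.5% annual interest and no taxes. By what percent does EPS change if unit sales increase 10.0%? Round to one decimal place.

+58.3%

Total contribution margin = 6,540 × €35.53 = €232,366.20.
Subtracting fixed costs: EBIT = €232,366.20 − €162,900 = €69,466.20.
After interest of €29,580.00, pre-tax earnings = €39,886.20.
DCL = total CM / (EBIT − I) = €232,366.20 / €39,886.20 = 5.8257.
EPS therefore changes by 5.8257 × (+10.0%) = +58.3%.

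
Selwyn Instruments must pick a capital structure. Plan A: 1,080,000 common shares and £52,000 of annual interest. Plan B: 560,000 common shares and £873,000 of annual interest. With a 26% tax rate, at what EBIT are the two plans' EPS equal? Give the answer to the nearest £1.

Set EPS_A = EPS_B: (EBIT − £52,000)(1 − 0.26) ÷ 1,080,000 = (EBIT − £873,000)(1 − 0.26) ÷ 560,000.
The (1 − t) factor cancels: (EBIT − 52,000) × 560,000 = (EBIT − 873,000) × 1,080,000.
EBIT × (1,080,000 − 560,000) = 873,000 × 1,080,000 − 52,000 × 560,000 = 913,720,000,000, so EBIT = 913,720,000,000 ÷ 520,000 = 1,757,153.85.

£1,757,154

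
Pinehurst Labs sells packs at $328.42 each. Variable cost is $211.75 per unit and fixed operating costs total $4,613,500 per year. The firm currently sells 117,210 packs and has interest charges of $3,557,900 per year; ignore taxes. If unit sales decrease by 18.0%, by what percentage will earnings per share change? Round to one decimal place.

-44.7%

At 117,210 units, contribution = 117,210 × $116.67 = $13,674,890.70.
Subtracting fixed costs: EBIT = $13,674,890.70 − $4,613,500 = $9,061,390.70.
After interest of $3,557,900.00, pre-tax earnings = $5,503,490.70.
Degree of combined leverage = contribution ÷ (EBIT − I) = $13,674,890.70 ÷ $5,503,490.70 = 2.4848.
%ΔEPS = DCL × %ΔSales = 2.4848 × -18.0% = -44.7%.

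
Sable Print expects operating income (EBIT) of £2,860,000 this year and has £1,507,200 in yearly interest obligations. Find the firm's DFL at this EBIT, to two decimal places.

Annual interest charges come to £1,507,200.00.
Degree of financial leverage = EBIT / (EBIT − interest) = £2,860,000 / £1,352,800.00 = 2.1141.

2.11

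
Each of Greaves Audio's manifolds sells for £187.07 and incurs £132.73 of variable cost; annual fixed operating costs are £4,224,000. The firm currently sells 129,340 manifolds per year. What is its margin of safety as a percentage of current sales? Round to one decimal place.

Contribution margin per unit = £187.07 − £132.73 = £54.34. Break-even units = £4,224,000 ÷ £54.34 = 77,732.79; break-even revenue = 77,732.79 × £187.07 = £14,541,473.68.
Current sales = 129,340 × £187.07 = £24,195,633.80.
Margin of safety = (£24,195,633.80 − £14,541,473.68) ÷ £24,195,633.80 = 39.9%.

39.9%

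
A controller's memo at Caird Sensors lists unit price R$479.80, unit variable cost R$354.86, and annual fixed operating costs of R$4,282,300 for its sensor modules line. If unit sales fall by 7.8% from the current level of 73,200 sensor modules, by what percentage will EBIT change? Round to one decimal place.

Total contribution margin = 73,200 × R$124.94 = R$9,145,608.00.
Subtracting fixed costs: EBIT = R$9,145,608.00 − R$4,282,300 = R$4,863,308.00.
Degree of operating leverage = R$9,145,608.00 / R$4,863,308.00 = 1.8805.
So EBIT moves 1.8805 × (-7.8%) = -14.7%.

-14.7%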